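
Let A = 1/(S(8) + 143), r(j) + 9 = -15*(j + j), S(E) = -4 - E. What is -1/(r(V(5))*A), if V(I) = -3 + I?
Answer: 131/69 ≈ 1.8986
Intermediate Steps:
r(j) = -9 - 30*j (r(j) = -9 - 15*(j + j) = -9 - 30*j)
A = 1/131 (A = 1/((-4 - 1*8) + 143) = 1/((-4 - 8) + 143) = 1/(-12 + 143) = 1/131 ≈ 0.0076336)
-1/(r(V(5))*A) = -1/((-9 - 30*(-3 + 5))*(1/131)) = -1/((-9 - 30*2)*(1/131)) = -1/((-9 - 60)*(1/131)) = -1/((-69*1/131)) = -1/(-69/131) = -1*(-131/69) = 131/69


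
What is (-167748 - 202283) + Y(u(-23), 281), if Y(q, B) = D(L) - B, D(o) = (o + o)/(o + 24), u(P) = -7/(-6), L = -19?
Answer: -1851598/5 ≈ -3.7032e+5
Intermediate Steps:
u(P) = 7/6 (u(P) = -7*(-⅙) = 7/6)
D(o) = 2*o/(24 + o) (D(o) = (2*o)/(24 + o) = 2*o/(24 + o))
Y(q, B) = -38/5 - B (Y(q, B) = 2*(-19)/(24 - 19) - B = 2*(-19)/5 - B = 2*(-19)*(⅕) - B = -38/5 - B)
(-167748 - 202283) + Y(u(-23), 281) = (-167748 - 202283) + (-38/5 - 1*281) = -370031 + (-38/5 - 281) = -370031 - 1443/5 = -1851598/5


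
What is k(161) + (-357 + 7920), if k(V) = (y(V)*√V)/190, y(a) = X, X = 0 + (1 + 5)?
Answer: 7563 + 3*√161/95 ≈ 7563.4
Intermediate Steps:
X = 6 (X = 0 + 6 = 6)
y(a) = 6
k(V) = 3*√V/95 (k(V) = (6*√V)/190 = (6*√V)*(1/190) = 3*√V/95)
k(161) + (-357 + 7920) = 3*√161/95 + (-357 + 7920) = 3*√161/95 + 7563 = 7563 + 3*√161/95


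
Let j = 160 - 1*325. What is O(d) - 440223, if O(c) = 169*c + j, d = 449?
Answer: -364507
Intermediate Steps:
j = -165 (j = 160 - 325 = -165)
O(c) = -165 + 169*c (O(c) = 169*c - 165 = -165 + 169*c)
O(d) - 440223 = (-165 + 169*449) - 440223 = (-165 + 75881) - 440223 = 75716 - 440223 = -364507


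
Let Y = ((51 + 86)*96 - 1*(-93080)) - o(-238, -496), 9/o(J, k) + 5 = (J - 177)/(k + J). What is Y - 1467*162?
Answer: -142590668/1085 ≈ -1.3142e+5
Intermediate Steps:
o(J, k) = 9/(-5 + (-177 + J)/(J + k)) (o(J, k) = 9/(-5 + (J - 177)/(k + J)) = 9/(-5 + (-177 + J)/(J + k)))
Y = 115263922/1085 (Y = ((51 + 86)*96 - 1*(-93080)) - 9*(-1*(-238) - 1*(-496))/(177 + 4*(-238) + 5*(-496)) = (137*96 + 93080) - 9*(238 + 496)/(177 - 952 - 2480) = (13152 + 93080) - 9*734/(-3255) = 106232 - 9*(-1)*734/3255 = 106232 - 1*(-2202/1085) = 106232 + 2202/1085 = 115263922/1085 ≈ 1.0623e+5)
Y - 1467*162 = 115263922/1085 - 1467*162 = 115263922/1085 - 1*237654 = 115263922/1085 - 237654 = -142590668/1085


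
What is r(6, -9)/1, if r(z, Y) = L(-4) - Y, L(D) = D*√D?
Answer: 9 - 8*I ≈ 9.0 - 8.0*I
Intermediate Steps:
L(D) = D^(3/2)
r(z, Y) = -Y - 8*I (r(z, Y) = (-4)^(3/2) - Y = -8*I - Y = -Y - 8*I)
r(6, -9)/1 = (-1*(-9) - 8*I)/1 = 1*(9 - 8*I) = 9 - 8*I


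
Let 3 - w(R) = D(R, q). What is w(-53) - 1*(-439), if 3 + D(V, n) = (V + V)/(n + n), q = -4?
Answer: 1727/4 ≈ 431.75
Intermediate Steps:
D(V, n) = -3 + V/n (D(V, n) = -3 + (V + V)/(n + n) = -3 + (2*V)/((2*n)) = -3 + (2*V)*(1/(2*n)) = -3 + V/n)
w(R) = 6 + R/4 (w(R) = 3 - (-3 + R/(-4)) = 3 - (-3 + R*(-1/4)) = 3 - (-3 - R/4) = 3 + (3 + R/4) = 6 + R/4)
w(-53) - 1*(-439) = (6 + (1/4)*(-53)) - 1*(-439) = (6 - 53/4) + 439 = -29/4 + 439 = 1727/4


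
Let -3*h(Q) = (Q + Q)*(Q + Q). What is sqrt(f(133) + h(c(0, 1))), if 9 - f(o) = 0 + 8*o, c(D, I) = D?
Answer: I*sqrt(1055) ≈ 32.481*I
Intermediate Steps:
f(o) = 9 - 8*o (f(o) = 9 - (0 + 8*o) = 9 - 8*o)
h(Q) = -4*Q**2/3 (h(Q) = -(Q + Q)*(Q + Q)/3 = -2*Q*2*Q/3 = -4*Q**2/3)
sqrt(f(133) + h(c(0, 1))) = sqrt((9 - 8*133) - 4/3*0**2) = sqrt((9 - 1064) - 4/3*0) = sqrt(-1055 + 0) = sqrt(-1055) = I*sqrt(1055)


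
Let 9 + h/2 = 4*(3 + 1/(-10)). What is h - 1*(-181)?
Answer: 931/5 ≈ 186.20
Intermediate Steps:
h = 26/5 (h = -18 + 2*(4*(3 + 1/(-10))) = -18 + 2*(4*(3 - ⅒)) = -18 + 2*(4*(29/10)) = -18 + 2*(58/5) = -18 + 116/5 = 26/5 ≈ 5.2000)
h - 1*(-181) = 26/5 - 1*(-181) = 26/5 + 181 = 931/5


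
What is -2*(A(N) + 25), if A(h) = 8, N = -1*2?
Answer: -66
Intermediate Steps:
N = -2
-2*(A(N) + 25) = -2*(8 + 25) = -2*33 = -66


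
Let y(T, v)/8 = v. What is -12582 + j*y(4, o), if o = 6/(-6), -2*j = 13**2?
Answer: -11906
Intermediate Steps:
j = -169/2 (j = -1/2*13**2 = -1/2*169 = -169/2 ≈ -84.500)
o = -1 (o = 6*(-1/6) = -1)
y(T, v) = 8*v
-12582 + j*y(4, o) = -12582 - 676*(-1) = -12582 - 169/2*(-8) = -12582 + 676 = -11906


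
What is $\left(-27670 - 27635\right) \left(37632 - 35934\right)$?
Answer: $-93907890$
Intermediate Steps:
$\left(-27670 - 27635\right) \left(37632 - 35934\right) = \left(-55305\right) 1698 = -93907890$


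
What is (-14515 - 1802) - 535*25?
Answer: -29692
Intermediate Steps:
(-14515 - 1802) - 535*25 = -16317 - 13375 = -29692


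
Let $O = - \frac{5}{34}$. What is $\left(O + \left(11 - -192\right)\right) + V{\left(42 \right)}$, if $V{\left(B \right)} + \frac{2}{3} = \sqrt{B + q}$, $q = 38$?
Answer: $\frac{20623}{102} + 4 \sqrt{5} \approx 211.13$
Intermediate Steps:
$O = - \frac{5}{34}$ ($O = \left(-5\right) \frac{1}{34} = - \frac{5}{34} \approx -0.14706$)
$V{\left(B \right)} = - \frac{2}{3} + \sqrt{38 + B}$ ($V{\left(B \right)} = - \frac{2}{3} + \sqrt{B + 38} = - \frac{2}{3} + \sqrt{38 + B}$)
$\left(O + \left(11 - -192\right)\right) + V{\left(42 \right)} = \left(- \frac{5}{34} + \left(11 - -192\right)\right) - \left(\frac{2}{3} - \sqrt{38 + 42}\right) = \left(- \frac{5}{34} + \left(11 + 192\right)\right) - \left(\frac{2}{3} - \sqrt{80}\right) = \left(- \frac{5}{34} + 203\right) - \left(\frac{2}{3} - 4 \sqrt{5}\right) = \frac{6897}{34} - \left(\frac{2}{3} - 4 \sqrt{5}\right) = \frac{20623}{102} + 4 \sqrt{5}$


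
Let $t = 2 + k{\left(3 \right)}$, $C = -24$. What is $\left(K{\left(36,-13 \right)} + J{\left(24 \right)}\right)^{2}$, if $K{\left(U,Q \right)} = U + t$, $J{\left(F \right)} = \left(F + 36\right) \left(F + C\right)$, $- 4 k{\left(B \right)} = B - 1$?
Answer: $\frac{5625}{4} \approx 1406.3$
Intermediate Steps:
$k{\left(B \right)} = \frac{1}{4} - \frac{B}{4}$ ($k{\left(B \right)} = - \frac{B - 1}{4} = - \frac{-1 + B}{4} = \frac{1}{4} - \frac{B}{4}$)
$J{\left(F \right)} = \left(-24 + F\right) \left(36 + F\right)$ ($J{\left(F \right)} = \left(F + 36\right) \left(F - 24\right) = \left(36 + F\right) \left(-24 + F\right) = \left(-24 + F\right) \left(36 + F\right)$)
$t = \frac{3}{2}$ ($t = 2 + \left(\frac{1}{4} - \frac{3}{4}\right) = 2 - \frac{1}{2} = \frac{3}{2} \approx 1.5$)
$K{\left(U,Q \right)} = \frac{3}{2} + U$ ($K{\left(U,Q \right)} = U + \frac{3}{2} = \frac{3}{2} + U$)
$\left(K{\left(36,-13 \right)} + J{\left(24 \right)}\right)^{2} = \left(\left(\frac{3}{2} + 36\right) + \left(-864 + 24^{2} + 12 \cdot 24\right)\right)^{2} = \left(\frac{75}{2} + \left(-864 + 576 + 288\right)\right)^{2} = \left(\frac{75}{2} + 0\right)^{2} = \left(\frac{75}{2}\right)^{2} = \frac{5625}{4}$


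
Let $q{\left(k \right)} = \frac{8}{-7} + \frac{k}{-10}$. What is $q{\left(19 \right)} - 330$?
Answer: $- \frac{23313}{70} \approx -333.04$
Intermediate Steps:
$q{\left(k \right)} = - \frac{8}{7} - \frac{k}{10}$ ($q{\left(k \right)} = 8 \left(- \frac{1}{7}\right) + k \left(- \frac{1}{10}\right) = - \frac{8}{7} - \frac{k}{10}$)
$q{\left(19 \right)} - 330 = \left(- \frac{8}{7} - \frac{19}{10}\right) - 330 = - \frac{213}{70} - 330 = - \frac{23313}{70}$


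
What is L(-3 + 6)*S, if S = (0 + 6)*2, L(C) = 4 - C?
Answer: 12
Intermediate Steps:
S = 12 (S = 6*2 = 12)
L(-3 + 6)*S = (4 - (-3 + 6))*12 = (4 - 1*3)*12 = (4 - 3)*12 = 1*12 = 12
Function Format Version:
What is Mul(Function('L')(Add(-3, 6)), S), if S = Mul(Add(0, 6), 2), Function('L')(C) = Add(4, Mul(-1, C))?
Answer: 12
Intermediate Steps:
S = 12 (S = Mul(6, 2) = 12)
Mul(Function('L')(Add(-3, 6)), S) = Mul(Add(4, Mul(-1, Add(-3, 6))), 12) = Mul(Add(4, Mul(-1, 3)), 12) = Mul(Add(4, -3), 12) = Mul(1, 12) = 12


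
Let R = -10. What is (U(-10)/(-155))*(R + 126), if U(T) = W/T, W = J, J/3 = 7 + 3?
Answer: 348/155 ≈ 2.2452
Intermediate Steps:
J = 30 (J = 3*(7 + 3) = 3*10 = 30)
W = 30
U(T) = 30/T
(U(-10)/(-155))*(R + 126) = ((30/(-10))/(-155))*(-10 + 126) = ((30*(-1/10))*(-1/155))*116 = -3*(-1/155)*116 = (3/155)*116 = 348/155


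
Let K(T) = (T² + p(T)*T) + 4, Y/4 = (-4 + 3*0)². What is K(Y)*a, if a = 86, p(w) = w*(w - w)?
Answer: 352600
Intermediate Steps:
p(w) = 0 (p(w) = w*0 = 0)
Y = 64 (Y = 4*(-4 + 3*0)² = 4*(-4 + 0)² = 4*(-4)² = 4*16 = 64)
K(T) = 4 + T² (K(T) = (T² + 0*T) + 4 = (T² + 0) + 4 = T² + 4 = 4 + T²)
K(Y)*a = (4 + 64²)*86 = (4 + 4096)*86 = 4100*86 = 352600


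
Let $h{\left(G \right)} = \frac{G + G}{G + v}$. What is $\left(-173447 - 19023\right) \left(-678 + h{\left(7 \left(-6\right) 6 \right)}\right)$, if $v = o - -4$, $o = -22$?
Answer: $\frac{390406148}{3} \approx 1.3014 \cdot 10^{8}$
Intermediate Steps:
$v = -18$ ($v = -22 - -4 = -22 + 4 = -18$)
$h{\left(G \right)} = \frac{2 G}{-18 + G}$ ($h{\left(G \right)} = \frac{G + G}{G - 18} = \frac{2 G}{-18 + G}$)
$\left(-173447 - 19023\right) \left(-678 + h{\left(7 \left(-6\right) 6 \right)}\right) = \left(-173447 - 19023\right) \left(-678 + \frac{2 \cdot 7 \left(-6\right) 6}{-18 + 7 \left(-6\right) 6}\right) = - 192470 \left(-678 + \frac{2 \left(\left(-42\right) 6\right)}{-18 - 252}\right) = - 192470 \left(-678 + 2 \left(-252\right) \frac{1}{-18 - 252}\right) = - 192470 \left(-678 + 2 \left(-252\right) \frac{1}{-270}\right) = - 192470 \left(-678 + 2 \left(-252\right) \left(- \frac{1}{270}\right)\right) = - 192470 \left(-678 + \frac{28}{15}\right) = \left(-192470\right) \left(- \frac{10142}{15}\right) = \frac{390406148}{3}$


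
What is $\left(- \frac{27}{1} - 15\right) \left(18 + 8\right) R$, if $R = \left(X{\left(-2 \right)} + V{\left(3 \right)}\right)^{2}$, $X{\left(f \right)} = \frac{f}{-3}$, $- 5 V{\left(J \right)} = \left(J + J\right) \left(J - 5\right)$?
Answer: $- \frac{770224}{75} \approx -10270.0$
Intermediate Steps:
$V{\left(J \right)} = - \frac{2 J \left(-5 + J\right)}{5}$ ($V{\left(J \right)} = - \frac{\left(J + J\right) \left(J - 5\right)}{5} = - \frac{2 J \left(-5 + J\right)}{5}$)
$X{\left(f \right)} = - \frac{f}{3}$ ($X{\left(f \right)} = f \left(- \frac{1}{3}\right) = - \frac{f}{3}$)
$R = \frac{2116}{225}$ ($R = \left(\left(- \frac{1}{3}\right) \left(-2\right) + \frac{2}{5} \cdot 3 \left(5 - 3\right)\right)^{2} = \left(\frac{2}{3} + \frac{2}{5} \cdot 3 \left(5 - 3\right)\right)^{2} = \left(\frac{2}{3} + \frac{2}{5} \cdot 3 \cdot 2\right)^{2} = \left(\frac{2}{3} + \frac{12}{5}\right)^{2} = \left(\frac{46}{15}\right)^{2} = \frac{2116}{225} \approx 9.4044$)
$\left(- \frac{27}{1} - 15\right) \left(18 + 8\right) R = \left(- \frac{27}{1} - 15\right) \left(18 + 8\right) \frac{2116}{225} = \left(\left(-27\right) 1 - 15\right) 26 \cdot \frac{2116}{225} = \left(-27 - 15\right) 26 \cdot \frac{2116}{225} = \left(-42\right) 26 \cdot \frac{2116}{225} = \left(-1092\right) \frac{2116}{225} = - \frac{770224}{75}$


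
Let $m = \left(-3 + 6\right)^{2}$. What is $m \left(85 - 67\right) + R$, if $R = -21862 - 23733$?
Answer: $-45433$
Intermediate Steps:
$R = -45595$
$m = 9$ ($m = 3^{2} = 9$)
$m \left(85 - 67\right) + R = 9 \left(85 - 67\right) - 45595 = 9 \cdot 18 - 45595 = 162 - 45595 = -45433$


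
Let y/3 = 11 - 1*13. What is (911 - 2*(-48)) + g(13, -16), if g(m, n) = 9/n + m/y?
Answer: 48205/48 ≈ 1004.3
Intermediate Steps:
y = -6 (y = 3*(11 - 1*13) = 3*(11 - 13) = 3*(-2) = -6)
g(m, n) = 9/n - m/6 (g(m, n) = 9/n + m/(-6) = 9/n + m*(-1/6) = 9/n - m/6)
(911 - 2*(-48)) + g(13, -16) = (911 - 2*(-48)) + (9/(-16) - 1/6*13) = (911 + 96) + (9*(-1/16) - 13/6) = 1007 + (-9/16 - 13/6) = 1007 - 131/48 = 48205/48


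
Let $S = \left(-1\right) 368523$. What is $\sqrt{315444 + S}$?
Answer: $i \sqrt{53079} \approx 230.39 i$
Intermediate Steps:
$S = -368523$
$\sqrt{315444 + S} = \sqrt{315444 - 368523} = \sqrt{-53079} = i \sqrt{53079}$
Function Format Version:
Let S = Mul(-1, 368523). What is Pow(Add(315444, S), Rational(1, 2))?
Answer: Mul(I, Pow(53079, Rational(1, 2))) ≈ Mul(230.39, I)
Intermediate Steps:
S = -368523
Pow(Add(315444, S), Rational(1, 2)) = Pow(Add(315444, -368523), Rational(1, 2)) = Pow(-53079, Rational(1, 2)) = Mul(I, Pow(53079, Rational(1, 2)))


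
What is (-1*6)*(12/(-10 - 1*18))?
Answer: 18/7 ≈ 2.5714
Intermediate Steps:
(-1*6)*(12/(-10 - 1*18)) = -72/(-10 - 18) = -72/(-28) = -72*(-1)/28 = -6*(-3/7) = 18/7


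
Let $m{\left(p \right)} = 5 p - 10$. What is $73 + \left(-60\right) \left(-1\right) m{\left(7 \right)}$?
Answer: $1573$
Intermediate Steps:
$m{\left(p \right)} = -10 + 5 p$
$73 + \left(-60\right) \left(-1\right) m{\left(7 \right)} = 73 + \left(-60\right) \left(-1\right) \left(-10 + 5 \cdot 7\right) = 73 + 60 \left(-10 + 35\right) = 73 + 60 \cdot 25 = 73 + 1500 = 1573$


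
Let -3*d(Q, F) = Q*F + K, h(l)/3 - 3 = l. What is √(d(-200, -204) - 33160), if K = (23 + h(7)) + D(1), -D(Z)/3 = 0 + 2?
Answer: I*√420981/3 ≈ 216.28*I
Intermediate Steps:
h(l) = 9 + 3*l
D(Z) = -6 (D(Z) = -3*(0 + 2) = -3*2 = -6)
K = 47 (K = (23 + (9 + 3*7)) - 6 = (23 + (9 + 21)) - 6 = (23 + 30) - 6 = 53 - 6 = 47)
d(Q, F) = -47/3 - F*Q/3 (d(Q, F) = -(Q*F + 47)/3 = -(F*Q + 47)/3 = -(47 + F*Q)/3 = -47/3 - F*Q/3)
√(d(-200, -204) - 33160) = √((-47/3 - ⅓*(-204)*(-200)) - 33160) = √((-47/3 - 13600) - 33160) = √(-40847/3 - 33160) = √(-140327/3) = I*√420981/3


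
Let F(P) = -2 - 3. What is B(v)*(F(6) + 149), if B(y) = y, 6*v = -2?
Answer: -48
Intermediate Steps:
v = -⅓ (v = (⅙)*(-2) = -⅓ ≈ -0.33333)
F(P) = -5
B(v)*(F(6) + 149) = -(-5 + 149)/3 = -⅓*144 = -48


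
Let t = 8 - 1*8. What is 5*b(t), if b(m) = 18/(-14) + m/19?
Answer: -45/7 ≈ -6.4286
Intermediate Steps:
t = 0 (t = 8 - 8 = 0)
b(m) = -9/7 + m/19 (b(m) = 18*(-1/14) + m*(1/19) = -9/7 + m/19)
5*b(t) = 5*(-9/7 + (1/19)*0) = 5*(-9/7 + 0) = 5*(-9/7) = -45/7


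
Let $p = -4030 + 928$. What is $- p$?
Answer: $3102$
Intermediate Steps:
$p = -3102$
$- p = \left(-1\right) \left(-3102\right) = 3102$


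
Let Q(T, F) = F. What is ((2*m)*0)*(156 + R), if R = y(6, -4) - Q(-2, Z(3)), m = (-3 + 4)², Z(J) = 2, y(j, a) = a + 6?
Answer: 0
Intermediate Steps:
y(j, a) = 6 + a
m = 1 (m = 1² = 1)
R = 0 (R = (6 - 4) - 1*2 = 2 - 2 = 0)
((2*m)*0)*(156 + R) = ((2*1)*0)*(156 + 0) = (2*0)*156 = 0*156 = 0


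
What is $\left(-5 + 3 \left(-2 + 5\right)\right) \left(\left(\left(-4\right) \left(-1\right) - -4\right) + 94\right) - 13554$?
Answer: $-13146$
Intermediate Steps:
$\left(-5 + 3 \left(-2 + 5\right)\right) \left(\left(\left(-4\right) \left(-1\right) - -4\right) + 94\right) - 13554 = \left(-5 + 3 \cdot 3\right) \left(\left(4 + 4\right) + 94\right) - 13554 = \left(-5 + 9\right) \left(8 + 94\right) - 13554 = 4 \cdot 102 - 13554 = 408 - 13554 = -13146$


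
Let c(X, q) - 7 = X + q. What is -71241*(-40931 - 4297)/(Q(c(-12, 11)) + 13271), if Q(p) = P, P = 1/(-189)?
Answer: 304487311086/1254109 ≈ 2.4279e+5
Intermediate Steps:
c(X, q) = 7 + X + q (c(X, q) = 7 + (X + q) = 7 + X + q)
P = -1/189 ≈ -0.0052910
Q(p) = -1/189
-71241*(-40931 - 4297)/(Q(c(-12, 11)) + 13271) = -71241*(-40931 - 4297)/(-1/189 + 13271) = -71241/((2508218/189)/(-45228)) = -71241/((2508218/189)*(-1/45228)) = -71241/(-1254109/4274046) = -71241*(-4274046/1254109) = 304487311086/1254109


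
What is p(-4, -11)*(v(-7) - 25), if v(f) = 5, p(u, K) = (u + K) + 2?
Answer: 260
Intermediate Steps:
p(u, K) = 2 + K + u (p(u, K) = (K + u) + 2 = 2 + K + u)
p(-4, -11)*(v(-7) - 25) = (2 - 11 - 4)*(5 - 25) = -13*(-20) = 260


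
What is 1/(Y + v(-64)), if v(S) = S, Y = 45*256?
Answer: 1/11456 ≈ 8.7291e-5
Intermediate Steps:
Y = 11520
1/(Y + v(-64)) = 1/(11520 - 64) = 1/11456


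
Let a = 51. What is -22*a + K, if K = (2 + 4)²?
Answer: -1086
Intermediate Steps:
K = 36 (K = 6² = 36)
-22*a + K = -22*51 + 36 = -1122 + 36 = -1086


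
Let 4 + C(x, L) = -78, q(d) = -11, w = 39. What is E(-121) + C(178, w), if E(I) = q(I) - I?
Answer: 28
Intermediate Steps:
C(x, L) = -82 (C(x, L) = -4 - 78 = -82)
E(I) = -11 - I
E(-121) + C(178, w) = (-11 - 1*(-121)) - 82 = (-11 + 121) - 82 = 110 - 82 = 28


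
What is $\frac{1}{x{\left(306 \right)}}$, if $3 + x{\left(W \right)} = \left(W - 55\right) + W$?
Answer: $\frac{1}{554} \approx 0.0018051$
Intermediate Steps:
$x{\left(W \right)} = -58 + 2 W$ ($x{\left(W \right)} = -3 + \left(\left(W - 55\right) + W\right) = -3 + \left(\left(-55 + W\right) + W\right) = -3 + \left(-55 + 2 W\right) = -58 + 2 W$)
$\frac{1}{x{\left(306 \right)}} = \frac{1}{-58 + 2 \cdot 306} = \frac{1}{-58 + 612} = \frac{1}{554}$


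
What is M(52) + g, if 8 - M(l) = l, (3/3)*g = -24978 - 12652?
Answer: -37674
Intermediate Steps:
g = -37630 (g = -24978 - 12652 = -37630)
M(l) = 8 - l
M(52) + g = (8 - 1*52) - 37630 = (8 - 52) - 37630 = -44 - 37630 = -37674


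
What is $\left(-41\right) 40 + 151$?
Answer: $-1489$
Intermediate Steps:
$\left(-41\right) 40 + 151 = -1640 + 151 = -1489$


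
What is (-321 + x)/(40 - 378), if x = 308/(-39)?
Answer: 12827/13182 ≈ 0.97307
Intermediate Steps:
x = -308/39 (x = 308*(-1/39) = -308/39 ≈ -7.8974)
(-321 + x)/(40 - 378) = (-321 - 308/39)/(40 - 378) = -12827/39/(-338) = -12827/39*(-1/338) = 12827/13182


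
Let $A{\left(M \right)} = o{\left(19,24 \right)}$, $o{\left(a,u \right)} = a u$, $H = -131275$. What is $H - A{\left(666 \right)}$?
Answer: $-131731$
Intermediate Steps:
$A{\left(M \right)} = 456$ ($A{\left(M \right)} = 19 \cdot 24 = 456$)
$H - A{\left(666 \right)} = -131275 - 456 = -131731$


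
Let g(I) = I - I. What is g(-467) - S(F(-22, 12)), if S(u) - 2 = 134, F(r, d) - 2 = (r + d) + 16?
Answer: -136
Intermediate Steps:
g(I) = 0
F(r, d) = 18 + d + r (F(r, d) = 2 + ((r + d) + 16) = 2 + ((d + r) + 16) = 2 + (16 + d + r) = 18 + d + r)
S(u) = 136 (S(u) = 2 + 134 = 136)
g(-467) - S(F(-22, 12)) = 0 - 1*136 = 0 - 136 = -136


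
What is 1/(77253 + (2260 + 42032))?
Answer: 1/121545 ≈ 8.2274e-6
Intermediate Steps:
1/(77253 + (2260 + 42032)) = 1/(77253 + 44292) = 1/121545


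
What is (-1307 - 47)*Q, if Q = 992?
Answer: -1343168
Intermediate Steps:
(-1307 - 47)*Q = (-1307 - 47)*992 = -1354*992 = -1343168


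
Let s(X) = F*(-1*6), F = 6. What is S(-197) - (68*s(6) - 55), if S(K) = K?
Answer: 2306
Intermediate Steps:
s(X) = -36 (s(X) = 6*(-1*6) = 6*(-6) = -36)
S(-197) - (68*s(6) - 55) = -197 - (68*(-36) - 55) = -197 - (-2448 - 55) = -197 - 1*(-2503) = -197 + 2503 = 2306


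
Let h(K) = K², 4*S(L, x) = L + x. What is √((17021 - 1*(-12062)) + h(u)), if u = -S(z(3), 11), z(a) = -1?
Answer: √116357/2 ≈ 170.56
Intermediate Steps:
S(L, x) = L/4 + x/4 (S(L, x) = (L + x)/4 = L/4 + x/4)
u = -5/2 (u = -((¼)*(-1) + (¼)*11) = -(-¼ + 11/4) = -1*5/2 = -5/2 ≈ -2.5000)
√((17021 - 1*(-12062)) + h(u)) = √((17021 - 1*(-12062)) + (-5/2)²) = √((17021 + 12062) + 25/4) = √(29083 + 25/4) = √(116357/4) = √116357/2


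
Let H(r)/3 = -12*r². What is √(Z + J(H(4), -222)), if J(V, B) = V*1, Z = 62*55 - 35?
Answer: 3*√311 ≈ 52.906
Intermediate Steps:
H(r) = -36*r² (H(r) = 3*(-12*r²) = -36*r²)
Z = 3375 (Z = 3410 - 35 = 3375)
J(V, B) = V
√(Z + J(H(4), -222)) = √(3375 - 36*4²) = √(3375 - 36*16) = √(3375 - 576) = √2799 = 3*√311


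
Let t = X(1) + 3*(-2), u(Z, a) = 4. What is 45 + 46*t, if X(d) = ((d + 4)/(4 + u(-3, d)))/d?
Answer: -809/4 ≈ -202.25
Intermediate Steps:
X(d) = (1/2 + d/8)/d (X(d) = ((d + 4)/(4 + 4))/d = ((4 + d)/8)/d = ((4 + d)*(1/8))/d = (1/2 + d/8)/d)
t = -43/8 (t = (1/8)*(4 + 1)/1 + 3*(-2) = (1/8)*1*5 - 6 = 5/8 - 6 = -43/8 ≈ -5.3750)
45 + 46*t = 45 + 46*(-43/8) = 45 - 989/4 = -809/4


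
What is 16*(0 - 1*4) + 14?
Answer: -50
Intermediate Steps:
16*(0 - 1*4) + 14 = 16*(0 - 4) + 14 = 16*(-4) + 14 = -64 + 14 = -50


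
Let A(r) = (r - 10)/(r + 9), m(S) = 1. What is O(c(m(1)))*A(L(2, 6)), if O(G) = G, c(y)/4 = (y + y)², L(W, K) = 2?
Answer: -128/11 ≈ -11.636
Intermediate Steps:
c(y) = 16*y² (c(y) = 4*(y + y)² = 4*(2*y)² = 4*(4*y²) = 16*y²)
A(r) = (-10 + r)/(9 + r)
O(c(m(1)))*A(L(2, 6)) = (16*1²)*((-10 + 2)/(9 + 2)) = (16*1)*(-8/11) = 16*((1/11)*(-8)) = 16*(-8/11) = -128/11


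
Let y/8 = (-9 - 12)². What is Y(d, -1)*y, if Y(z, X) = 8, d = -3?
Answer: 28224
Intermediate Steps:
y = 3528 (y = 8*(-9 - 12)² = 8*(-21)² = 8*441 = 3528)
Y(d, -1)*y = 8*3528 = 28224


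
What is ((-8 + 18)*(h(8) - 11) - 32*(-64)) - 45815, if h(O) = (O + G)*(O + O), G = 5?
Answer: -41797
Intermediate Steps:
h(O) = 2*O*(5 + O) (h(O) = (O + 5)*(O + O) = (5 + O)*(2*O) = 2*O*(5 + O))
((-8 + 18)*(h(8) - 11) - 32*(-64)) - 45815 = ((-8 + 18)*(2*8*(5 + 8) - 11) - 32*(-64)) - 45815 = (10*(2*8*13 - 11) + 2048) - 45815 = (10*(208 - 11) + 2048) - 45815 = (10*197 + 2048) - 45815 = (1970 + 2048) - 45815 = 4018 - 45815 = -41797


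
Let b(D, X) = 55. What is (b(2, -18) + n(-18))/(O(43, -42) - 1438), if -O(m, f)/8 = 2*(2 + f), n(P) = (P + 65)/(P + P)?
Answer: -1933/28728 ≈ -0.067286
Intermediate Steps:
n(P) = (65 + P)/(2*P) (n(P) = (65 + P)/((2*P)) = (65 + P)*(1/(2*P)) = (65 + P)/(2*P))
O(m, f) = -32 - 16*f (O(m, f) = -16*(2 + f) = -8*(4 + 2*f) = -32 - 16*f)
(b(2, -18) + n(-18))/(O(43, -42) - 1438) = (55 + (½)*(65 - 18)/(-18))/((-32 - 16*(-42)) - 1438) = (55 + (½)*(-1/18)*47)/((-32 + 672) - 1438) = (55 - 47/36)/(640 - 1438) = (1933/36)/(-798) = (1933/36)*(-1/798) = -1933/28728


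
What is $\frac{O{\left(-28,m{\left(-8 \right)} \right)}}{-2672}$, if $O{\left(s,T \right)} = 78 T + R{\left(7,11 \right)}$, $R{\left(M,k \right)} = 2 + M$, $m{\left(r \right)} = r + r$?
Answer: $\frac{1239}{2672} \approx 0.4637$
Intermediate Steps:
$m{\left(r \right)} = 2 r$
$O{\left(s,T \right)} = 9 + 78 T$ ($O{\left(s,T \right)} = 78 T + \left(2 + 7\right) = 78 T + 9 = 9 + 78 T$)
$\frac{O{\left(-28,m{\left(-8 \right)} \right)}}{-2672} = \frac{9 + 78 \cdot 2 \left(-8\right)}{-2672} = \left(9 + 78 \left(-16\right)\right) \left(- \frac{1}{2672}\right) = \left(9 - 1248\right) \left(- \frac{1}{2672}\right) = \left(-1239\right) \left(- \frac{1}{2672}\right) = \frac{1239}{2672}$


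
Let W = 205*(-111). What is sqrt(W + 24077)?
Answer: sqrt(1322) ≈ 36.359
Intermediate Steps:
W = -22755
sqrt(W + 24077) = sqrt(-22755 + 24077) = sqrt(1322)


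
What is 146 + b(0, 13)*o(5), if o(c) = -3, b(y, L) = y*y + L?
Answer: 107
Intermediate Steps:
b(y, L) = L + y² (b(y, L) = y² + L = L + y²)
146 + b(0, 13)*o(5) = 146 + (13 + 0²)*(-3) = 146 + (13 + 0)*(-3) = 146 + 13*(-3) = 146 - 39 = 107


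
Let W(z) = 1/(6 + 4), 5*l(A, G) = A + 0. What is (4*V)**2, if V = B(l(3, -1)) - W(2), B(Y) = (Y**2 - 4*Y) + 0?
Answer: 45796/625 ≈ 73.274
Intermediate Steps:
l(A, G) = A/5 (l(A, G) = (A + 0)/5 = A/5)
W(z) = 1/10
B(Y) = Y**2 - 4*Y
V = -107/50 (V = ((1/5)*3)*(-4 + (1/5)*3) - 1*1/10 = 3*(-4 + 3/5)/5 - 1/10 = (3/5)*(-17/5) - 1/10 = -51/25 - 1/10 = -107/50 ≈ -2.1400)
(4*V)**2 = (4*(-107/50))**2 = (-214/25)**2 = 45796/625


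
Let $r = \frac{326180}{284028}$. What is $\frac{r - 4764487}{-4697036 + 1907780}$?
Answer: $\frac{42288980858}{24757087599} \approx 1.7082$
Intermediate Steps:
$r = \frac{81545}{71007}$ ($r = 326180 \cdot \frac{1}{284028} = \frac{81545}{71007} \approx 1.1484$)
$\frac{r - 4764487}{-4697036 + 1907780} = \frac{\frac{81545}{71007} - 4764487}{-4697036 + 1907780} = - \frac{338311846864}{71007 \left(-2789256\right)} = \left(- \frac{338311846864}{71007}\right) \left(- \frac{1}{2789256}\right) = \frac{42288980858}{24757087599}$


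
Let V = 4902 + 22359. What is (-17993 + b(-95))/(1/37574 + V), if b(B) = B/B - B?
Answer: -672461878/1024304815 ≈ -0.65651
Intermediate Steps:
V = 27261
b(B) = 1 - B
(-17993 + b(-95))/(1/37574 + V) = (-17993 + (1 - 1*(-95)))/(1/37574 + 27261) = (-17993 + (1 + 95))/(1/37574 + 27261) = (-17993 + 96)/(1024304815/37574) = -17897*37574/1024304815 = -672461878/1024304815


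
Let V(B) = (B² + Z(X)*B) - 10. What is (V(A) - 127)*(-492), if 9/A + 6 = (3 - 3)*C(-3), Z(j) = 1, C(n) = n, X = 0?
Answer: 67035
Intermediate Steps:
A = -3/2 (A = 9/(-6 + (3 - 3)*(-3)) = 9/(-6 + 0*(-3)) = 9/(-6 + 0) = 9/(-6) = 9*(-⅙) = -3/2 ≈ -1.5000)
V(B) = -10 + B + B² (V(B) = (B² + 1*B) - 10 = (B² + B) - 10 = (B + B²) - 10 = -10 + B + B²)
(V(A) - 127)*(-492) = ((-10 - 3/2 + (-3/2)²) - 127)*(-492) = ((-10 - 3/2 + 9/4) - 127)*(-492) = (-37/4 - 127)*(-492) = -545/4*(-492) = 67035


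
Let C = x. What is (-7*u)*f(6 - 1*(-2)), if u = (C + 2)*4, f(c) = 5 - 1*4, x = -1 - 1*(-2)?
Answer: -84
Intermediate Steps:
x = 1 (x = -1 + 2 = 1)
C = 1
f(c) = 1 (f(c) = 5 - 4 = 1)
u = 12 (u = (1 + 2)*4 = 3*4 = 12)
(-7*u)*f(6 - 1*(-2)) = -7*12*1 = -84*1 = -84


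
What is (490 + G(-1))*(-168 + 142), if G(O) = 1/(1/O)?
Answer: -12714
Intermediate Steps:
G(O) = O
(490 + G(-1))*(-168 + 142) = (490 - 1)*(-168 + 142) = 489*(-26) = -12714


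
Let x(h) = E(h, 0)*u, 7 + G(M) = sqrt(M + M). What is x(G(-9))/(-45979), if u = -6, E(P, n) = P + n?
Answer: -42/45979 + 18*I*sqrt(2)/45979 ≈ -0.00091346 + 0.00055364*I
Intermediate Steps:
G(M) = -7 + sqrt(2)*sqrt(M) (G(M) = -7 + sqrt(M + M) = -7 + sqrt(2*M) = -7 + sqrt(2)*sqrt(M))
x(h) = -6*h (x(h) = (h + 0)*(-6) = h*(-6) = -6*h)
x(G(-9))/(-45979) = -6*(-7 + sqrt(2)*sqrt(-9))/(-45979) = -6*(-7 + sqrt(2)*(3*I))*(-1/45979) = -6*(-7 + 3*I*sqrt(2))*(-1/45979) = (42 - 18*I*sqrt(2))*(-1/45979) = -42/45979 + 18*I*sqrt(2)/45979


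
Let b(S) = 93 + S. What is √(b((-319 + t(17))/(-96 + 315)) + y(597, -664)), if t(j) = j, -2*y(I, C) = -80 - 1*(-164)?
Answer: √2379873/219 ≈ 7.0442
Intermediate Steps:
y(I, C) = -42 (y(I, C) = -(-80 - 1*(-164))/2 = -(-80 + 164)/2 = -½*84 = -42)
√(b((-319 + t(17))/(-96 + 315)) + y(597, -664)) = √((93 + (-319 + 17)/(-96 + 315)) - 42) = √((93 - 302/219) - 42) = √(20065/219 - 42) = √(10867/219) = √2379873/219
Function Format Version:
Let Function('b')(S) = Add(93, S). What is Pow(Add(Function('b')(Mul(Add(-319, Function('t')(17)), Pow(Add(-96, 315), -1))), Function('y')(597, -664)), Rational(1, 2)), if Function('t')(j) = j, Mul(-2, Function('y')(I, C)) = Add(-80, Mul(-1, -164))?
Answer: Mul(Rational(1, 219), Pow(2379873, Rational(1, 2))) ≈ 7.0442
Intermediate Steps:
Function('y')(I, C) = -42 (Function('y')(I, C) = Mul(Rational(-1, 2), Add(-80, Mul(-1, -164))) = Mul(Rational(-1, 2), Add(-80, 164)) = Mul(Rational(-1, 2), 84) = -42)
Pow(Add(Function('b')(Mul(Add(-319, Function('t')(17)), Pow(Add(-96, 315), -1))), Function('y')(597, -664)), Rational(1, 2)) = Pow(Add(Add(93, Mul(Add(-319, 17), Pow(Add(-96, 315), -1))), -42), Rational(1, 2)) = Pow(Add(Add(93, Mul(-302, Pow(219, -1))), -42), Rational(1, 2)) = Pow(Add(Add(93, Mul(-302, Rational(1, 219))), -42), Rational(1, 2)) = Pow(Add(Add(93, Rational(-302, 219)), -42), Rational(1, 2)) = Pow(Add(Rational(20065, 219), -42), Rational(1, 2)) = Pow(Rational(10867, 219), Rational(1, 2)) = Mul(Rational(1, 219), Pow(2379873, Rational(1, 2)))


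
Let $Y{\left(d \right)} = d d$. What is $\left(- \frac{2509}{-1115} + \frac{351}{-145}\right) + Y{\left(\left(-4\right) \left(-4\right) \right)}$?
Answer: $\frac{8272248}{32335} \approx 255.83$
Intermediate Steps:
$Y{\left(d \right)} = d^{2}$
$\left(- \frac{2509}{-1115} + \frac{351}{-145}\right) + Y{\left(\left(-4\right) \left(-4\right) \right)} = \left(- \frac{2509}{-1115} + \frac{351}{-145}\right) + \left(\left(-4\right) \left(-4\right)\right)^{2} = \left(\left(-2509\right) \left(- \frac{1}{1115}\right) + 351 \left(- \frac{1}{145}\right)\right) + 16^{2} = \left(\frac{2509}{1115} - \frac{351}{145}\right) + 256 = - \frac{5512}{32335} + 256 = \frac{8272248}{32335}$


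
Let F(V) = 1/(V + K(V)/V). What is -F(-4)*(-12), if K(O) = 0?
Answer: -3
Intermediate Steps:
F(V) = 1/V (F(V) = 1/(V + 0/V) = 1/(V + 0) = 1/V)
-F(-4)*(-12) = -(-12)/(-4) = -(-1)*(-12)/4 = -1*3 = -3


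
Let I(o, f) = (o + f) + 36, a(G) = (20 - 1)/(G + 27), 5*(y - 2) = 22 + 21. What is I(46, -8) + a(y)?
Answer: 14007/188 ≈ 74.505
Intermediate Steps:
y = 53/5 (y = 2 + (22 + 21)/5 = 2 + (⅕)*43 = 2 + 43/5 = 53/5 ≈ 10.600)
a(G) = 19/(27 + G)
I(o, f) = 36 + f + o (I(o, f) = (f + o) + 36 = 36 + f + o)
I(46, -8) + a(y) = (36 - 8 + 46) + 19/(27 + 53/5) = 74 + 19/(188/5) = 74 + 19*(5/188) = 74 + 95/188 = 14007/188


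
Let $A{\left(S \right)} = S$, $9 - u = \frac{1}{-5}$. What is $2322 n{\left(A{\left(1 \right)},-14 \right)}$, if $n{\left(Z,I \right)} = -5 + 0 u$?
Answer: $-11610$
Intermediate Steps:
$u = \frac{46}{5}$ ($u = 9 - \frac{1}{-5} = 9 - - \frac{1}{5} = 9 + \frac{1}{5} = \frac{46}{5} \approx 9.2$)
$n{\left(Z,I \right)} = -5$ ($n{\left(Z,I \right)} = -5 + 0 \cdot \frac{46}{5} = -5 + 0 = -5$)
$2322 n{\left(A{\left(1 \right)},-14 \right)} = 2322 \left(-5\right) = -11610$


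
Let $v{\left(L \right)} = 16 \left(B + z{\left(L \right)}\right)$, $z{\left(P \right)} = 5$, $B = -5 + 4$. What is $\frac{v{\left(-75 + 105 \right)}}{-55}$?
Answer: $- \frac{64}{55} \approx -1.1636$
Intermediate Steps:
$B = -1$
$v{\left(L \right)} = 64$ ($v{\left(L \right)} = 16 \left(-1 + 5\right) = 16 \cdot 4 = 64$)
$\frac{v{\left(-75 + 105 \right)}}{-55} = \frac{64}{-55} = 64 \left(- \frac{1}{55}\right) = - \frac{64}{55}$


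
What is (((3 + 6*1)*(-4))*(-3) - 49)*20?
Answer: 1180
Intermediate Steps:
(((3 + 6*1)*(-4))*(-3) - 49)*20 = (((3 + 6)*(-4))*(-3) - 49)*20 = ((9*(-4))*(-3) - 49)*20 = (-36*(-3) - 49)*20 = (108 - 49)*20 = 59*20 = 1180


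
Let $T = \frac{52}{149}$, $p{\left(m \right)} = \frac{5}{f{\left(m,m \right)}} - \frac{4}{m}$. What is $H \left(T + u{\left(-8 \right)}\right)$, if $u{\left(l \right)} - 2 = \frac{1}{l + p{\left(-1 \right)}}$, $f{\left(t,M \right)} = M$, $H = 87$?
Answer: $\frac{87029}{447} \approx 194.7$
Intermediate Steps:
$p{\left(m \right)} = \frac{1}{m}$ ($p{\left(m \right)} = \frac{5}{m} - \frac{4}{m} = \frac{1}{m}$)
$u{\left(l \right)} = 2 + \frac{1}{-1 + l}$ ($u{\left(l \right)} = 2 + \frac{1}{l + \frac{1}{-1}} = 2 + \frac{1}{l - 1} = 2 + \frac{1}{-1 + l}$)
$T = \frac{52}{149}$ ($T = 52 \cdot \frac{1}{149} = \frac{52}{149} \approx 0.34899$)
$H \left(T + u{\left(-8 \right)}\right) = 87 \left(\frac{52}{149} + \frac{-1 + 2 \left(-8\right)}{-1 - 8}\right) = 87 \left(\frac{52}{149} + \frac{-1 - 16}{-9}\right) = 87 \left(\frac{52}{149} - - \frac{17}{9}\right) = 87 \left(\frac{52}{149} + \frac{17}{9}\right) = 87 \cdot \frac{3001}{1341} = \frac{87029}{447}$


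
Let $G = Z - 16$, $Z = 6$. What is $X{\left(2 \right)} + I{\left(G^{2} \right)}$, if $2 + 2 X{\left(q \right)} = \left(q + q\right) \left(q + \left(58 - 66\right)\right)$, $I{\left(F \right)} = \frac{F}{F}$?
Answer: $-12$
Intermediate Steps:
$G = -10$ ($G = 6 - 16 = -10$)
$I{\left(F \right)} = 1$
$X{\left(q \right)} = -1 + q \left(-8 + q\right)$ ($X{\left(q \right)} = -1 + \frac{\left(q + q\right) \left(q + \left(58 - 66\right)\right)}{2} = -1 + \frac{2 q \left(q + \left(58 - 66\right)\right)}{2} = -1 + \frac{2 q \left(q - 8\right)}{2} = -1 + \frac{2 q \left(-8 + q\right)}{2} = -1 + q \left(-8 + q\right)$)
$X{\left(2 \right)} + I{\left(G^{2} \right)} = \left(-1 + 2^{2} - 16\right) + 1 = \left(-1 + 4 - 16\right) + 1 = -13 + 1 = -12$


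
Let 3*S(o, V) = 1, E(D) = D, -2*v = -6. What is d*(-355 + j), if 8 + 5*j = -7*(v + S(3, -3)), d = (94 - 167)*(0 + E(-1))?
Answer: -395587/15 ≈ -26372.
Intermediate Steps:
v = 3 (v = -1/2*(-6) = 3)
S(o, V) = 1/3 (S(o, V) = (1/3)*1 = 1/3)
d = 73 (d = (94 - 167)*(0 - 1) = -73*(-1) = 73)
j = -94/15 (j = -8/5 + (-7*(3 + 1/3))/5 = -8/5 + (-7*10/3)/5 = -8/5 + (1/5)*(-70/3) = -8/5 - 14/3 = -94/15 ≈ -6.2667)
d*(-355 + j) = 73*(-355 - 94/15) = 73*(-5419/15) = -395587/15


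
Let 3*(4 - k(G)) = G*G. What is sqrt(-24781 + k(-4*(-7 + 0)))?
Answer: I*sqrt(225345)/3 ≈ 158.24*I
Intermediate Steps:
k(G) = 4 - G**2/3 (k(G) = 4 - G*G/3 = 4 - G**2/3)
sqrt(-24781 + k(-4*(-7 + 0))) = sqrt(-24781 + (4 - 16*(-7 + 0)**2/3)) = sqrt(-24781 + (4 - (-4*(-7))**2/3)) = sqrt(-24781 + (4 - 1/3*28**2)) = sqrt(-24781 + (4 - 1/3*784)) = sqrt(-24781 + (4 - 784/3)) = sqrt(-24781 - 772/3) = sqrt(-75115/3) = I*sqrt(225345)/3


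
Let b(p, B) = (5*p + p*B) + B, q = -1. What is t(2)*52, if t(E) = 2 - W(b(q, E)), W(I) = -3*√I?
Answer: 104 + 156*I*√5 ≈ 104.0 + 348.83*I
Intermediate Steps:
b(p, B) = B + 5*p + B*p (b(p, B) = (5*p + B*p) + B = B + 5*p + B*p)
t(E) = 2 + 3*I*√5 (t(E) = 2 - (-3)*√(E + 5*(-1) + E*(-1)) = 2 - (-3)*√(E - 5 - E) = 2 - (-3)*√(-5) = 2 - (-3)*I*√5 = 2 + 3*I*√5)
t(2)*52 = (2 + 3*I*√5)*52 = 104 + 156*I*√5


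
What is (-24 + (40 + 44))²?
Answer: 3600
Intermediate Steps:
(-24 + (40 + 44))² = (-24 + 84)² = 60² = 3600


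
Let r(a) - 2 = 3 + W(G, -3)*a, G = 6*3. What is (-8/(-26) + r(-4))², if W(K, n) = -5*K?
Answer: 22553001/169 ≈ 1.3345e+5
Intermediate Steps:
G = 18
r(a) = 5 - 90*a (r(a) = 2 + (3 + (-5*18)*a) = 2 + (3 - 90*a) = 5 - 90*a)
(-8/(-26) + r(-4))² = (-8/(-26) + (5 - 90*(-4)))² = (-8*(-1/26) + (5 + 360))² = (4/13 + 365)² = (4749/13)² = 22553001/169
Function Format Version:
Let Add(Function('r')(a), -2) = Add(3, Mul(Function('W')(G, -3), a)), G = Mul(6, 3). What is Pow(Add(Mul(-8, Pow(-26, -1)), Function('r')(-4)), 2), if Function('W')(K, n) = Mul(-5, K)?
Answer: Rational(22553001, 169) ≈ 1.3345e+5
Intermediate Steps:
G = 18
Function('r')(a) = Add(5, Mul(-90, a)) (Function('r')(a) = Add(2, Add(3, Mul(Mul(-5, 18), a))) = Add(2, Add(3, Mul(-90, a))) = Add(5, Mul(-90, a)))
Pow(Add(Mul(-8, Pow(-26, -1)), Function('r')(-4)), 2) = Pow(Add(Mul(-8, Pow(-26, -1)), Add(5, Mul(-90, -4))), 2) = Pow(Add(Mul(-8, Rational(-1, 26)), Add(5, 360)), 2) = Pow(Add(Rational(4, 13), 365), 2) = Pow(Rational(4749, 13), 2) = Rational(22553001, 169)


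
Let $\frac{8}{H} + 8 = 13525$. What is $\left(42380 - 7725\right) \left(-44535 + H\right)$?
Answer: $- \frac{20861602587485}{13517} \approx -1.5434 \cdot 10^{9}$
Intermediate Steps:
$H = \frac{8}{13517}$ ($H = \frac{8}{-8 + 13525} = \frac{8}{13517} \approx 0.00059185$)
$\left(42380 - 7725\right) \left(-44535 + H\right) = \left(42380 - 7725\right) \left(-44535 + \frac{8}{13517}\right) = 34655 \left(- \frac{601979587}{13517}\right) = - \frac{20861602587485}{13517}$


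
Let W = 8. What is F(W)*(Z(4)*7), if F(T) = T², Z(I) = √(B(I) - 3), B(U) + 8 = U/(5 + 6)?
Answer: 1344*I*√143/11 ≈ 1461.1*I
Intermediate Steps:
B(U) = -8 + U/11 (B(U) = -8 + U/(5 + 6) = -8 + U/11)
Z(I) = √(-11 + I/11) (Z(I) = √((-8 + I/11) - 3) = √(-11 + I/11))
F(W)*(Z(4)*7) = 8²*((√(-1331 + 11*4)/11)*7) = 64*((√(-1331 + 44)/11)*7) = 64*((√(-1287)/11)*7) = 64*(((3*I*√143)/11)*7) = 64*((3*I*√143/11)*7) = 64*(21*I*√143/11) = 1344*I*√143/11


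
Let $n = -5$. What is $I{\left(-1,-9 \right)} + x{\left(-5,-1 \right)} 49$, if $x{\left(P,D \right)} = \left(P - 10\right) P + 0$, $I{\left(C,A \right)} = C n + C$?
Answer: $3679$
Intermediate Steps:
$I{\left(C,A \right)} = - 4 C$ ($I{\left(C,A \right)} = C \left(-5\right) + C = - 5 C + C = - 4 C$)
$x{\left(P,D \right)} = P \left(-10 + P\right)$ ($x{\left(P,D \right)} = \left(-10 + P\right) P + 0 = P \left(-10 + P\right) + 0 = P \left(-10 + P\right)$)
$I{\left(-1,-9 \right)} + x{\left(-5,-1 \right)} 49 = \left(-4\right) \left(-1\right) + - 5 \left(-10 - 5\right) 49 = 4 + \left(-5\right) \left(-15\right) 49 = 4 + 75 \cdot 49 = 4 + 3675 = 3679$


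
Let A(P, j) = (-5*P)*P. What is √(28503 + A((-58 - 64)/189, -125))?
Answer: √1018081243/189 ≈ 168.82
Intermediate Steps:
A(P, j) = -5*P²
√(28503 + A((-58 - 64)/189, -125)) = √(28503 - 5*(-58 - 64)²/35721) = √(28503 - 5*(-122*1/189)²) = √(28503 - 5*(-122/189)²) = √(28503 - 5*14884/35721) = √(28503 - 74420/35721) = √(1018081243/35721) = √1018081243/189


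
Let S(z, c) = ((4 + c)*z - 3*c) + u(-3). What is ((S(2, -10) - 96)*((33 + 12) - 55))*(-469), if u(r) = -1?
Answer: -370510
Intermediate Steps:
S(z, c) = -1 - 3*c + z*(4 + c) (S(z, c) = ((4 + c)*z - 3*c) - 1 = (z*(4 + c) - 3*c) - 1 = (-3*c + z*(4 + c)) - 1 = -1 - 3*c + z*(4 + c))
((S(2, -10) - 96)*((33 + 12) - 55))*(-469) = (((-1 - 3*(-10) + 4*2 - 10*2) - 96)*((33 + 12) - 55))*(-469) = (((-1 + 30 + 8 - 20) - 96)*(45 - 55))*(-469) = ((17 - 96)*(-10))*(-469) = -79*(-10)*(-469) = 790*(-469) = -370510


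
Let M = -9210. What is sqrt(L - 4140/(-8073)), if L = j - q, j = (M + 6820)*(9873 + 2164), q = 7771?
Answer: I*sqrt(43768600941)/39 ≈ 5364.3*I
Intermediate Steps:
j = -28768430 (j = (-9210 + 6820)*(9873 + 2164) = -2390*12037 = -28768430)
L = -28776201 (L = -28768430 - 1*7771 = -28768430 - 7771 = -28776201)
sqrt(L - 4140/(-8073)) = sqrt(-28776201 - 4140/(-8073)) = sqrt(-28776201 - 4140*(-1/8073)) = sqrt(-28776201 + 20/39) = sqrt(-1122271819/39) = I*sqrt(43768600941)/39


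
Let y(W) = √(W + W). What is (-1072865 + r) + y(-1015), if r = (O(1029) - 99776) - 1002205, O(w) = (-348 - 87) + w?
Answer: -2174252 + I*√2030 ≈ -2.1743e+6 + 45.056*I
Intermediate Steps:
y(W) = √2*√W (y(W) = √(2*W) = √2*√W)
O(w) = -435 + w
r = -1101387 (r = ((-435 + 1029) - 99776) - 1002205 = (594 - 99776) - 1002205 = -99182 - 1002205 = -1101387)
(-1072865 + r) + y(-1015) = (-1072865 - 1101387) + √2*√(-1015) = -2174252 + √2*(I*√1015) = -2174252 + I*√2030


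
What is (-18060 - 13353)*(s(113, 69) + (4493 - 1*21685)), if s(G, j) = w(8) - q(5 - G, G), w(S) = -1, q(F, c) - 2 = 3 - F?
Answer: 543633378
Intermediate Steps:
q(F, c) = 5 - F (q(F, c) = 2 + (3 - F) = 5 - F)
s(G, j) = -1 - G (s(G, j) = -1 - (5 - (5 - G)) = -1 - (5 + (-5 + G)) = -1 - G)
(-18060 - 13353)*(s(113, 69) + (4493 - 1*21685)) = (-18060 - 13353)*((-1 - 1*113) + (4493 - 1*21685)) = -31413*((-1 - 113) + (4493 - 21685)) = -31413*(-114 - 17192) = -31413*(-17306) = 543633378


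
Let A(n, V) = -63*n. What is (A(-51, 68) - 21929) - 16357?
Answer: -35073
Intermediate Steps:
(A(-51, 68) - 21929) - 16357 = (-63*(-51) - 21929) - 16357 = (3213 - 21929) - 16357 = -18716 - 16357 = -35073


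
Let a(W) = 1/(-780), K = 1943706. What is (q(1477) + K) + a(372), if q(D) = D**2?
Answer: 3217683299/780 ≈ 4.1252e+6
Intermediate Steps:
a(W) = -1/780
(q(1477) + K) + a(372) = (1477**2 + 1943706) - 1/780 = (2181529 + 1943706) - 1/780 = 4125235 - 1/780 = 3217683299/780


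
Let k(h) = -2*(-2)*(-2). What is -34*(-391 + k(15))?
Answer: 13566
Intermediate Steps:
k(h) = -8 (k(h) = 4*(-2) = -8)
-34*(-391 + k(15)) = -34*(-391 - 8) = -34*(-399) = 13566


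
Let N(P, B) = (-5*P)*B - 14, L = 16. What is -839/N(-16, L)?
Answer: -839/1266 ≈ -0.66272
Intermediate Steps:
N(P, B) = -14 - 5*B*P (N(P, B) = -5*B*P - 14 = -14 - 5*B*P)
-839/N(-16, L) = -839/(-14 - 5*16*(-16)) = -839/(-14 + 1280) = -839/1266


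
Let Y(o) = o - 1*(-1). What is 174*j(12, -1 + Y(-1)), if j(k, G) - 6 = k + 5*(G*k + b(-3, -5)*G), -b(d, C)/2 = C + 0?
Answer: -16008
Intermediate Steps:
Y(o) = 1 + o (Y(o) = o + 1 = 1 + o)
b(d, C) = -2*C (b(d, C) = -2*(C + 0) = -2*C)
j(k, G) = 6 + k + 50*G + 5*G*k (j(k, G) = 6 + (k + 5*(G*k + (-2*(-5))*G)) = 6 + (k + 5*(G*k + 10*G)) = 6 + (k + 5*(10*G + G*k)) = 6 + (k + (50*G + 5*G*k)) = 6 + (k + 50*G + 5*G*k) = 6 + k + 50*G + 5*G*k)
174*j(12, -1 + Y(-1)) = 174*(6 + 12 + 50*(-1 + (1 - 1)) + 5*(-1 + (1 - 1))*12) = 174*(6 + 12 + 50*(-1 + 0) + 5*(-1 + 0)*12) = 174*(6 + 12 + 50*(-1) + 5*(-1)*12) = 174*(6 + 12 - 50 - 60) = 174*(-92) = -16008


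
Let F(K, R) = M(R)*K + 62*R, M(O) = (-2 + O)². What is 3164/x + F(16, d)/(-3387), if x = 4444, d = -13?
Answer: -425017/3762957 ≈ -0.11295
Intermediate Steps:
F(K, R) = 62*R + K*(-2 + R)² (F(K, R) = (-2 + R)²*K + 62*R = K*(-2 + R)² + 62*R = 62*R + K*(-2 + R)²)
3164/x + F(16, d)/(-3387) = 3164/4444 + (62*(-13) + 16*(-2 - 13)²)/(-3387) = 3164*(1/4444) + (-806 + 16*(-15)²)*(-1/3387) = 791/1111 + (-806 + 16*225)*(-1/3387) = 791/1111 + (-806 + 3600)*(-1/3387) = 791/1111 + 2794*(-1/3387) = 791/1111 - 2794/3387 = -425017/3762957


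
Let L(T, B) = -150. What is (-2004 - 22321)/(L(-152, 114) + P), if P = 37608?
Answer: -24325/37458 ≈ -0.64939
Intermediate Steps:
(-2004 - 22321)/(L(-152, 114) + P) = (-2004 - 22321)/(-150 + 37608) = -24325/37458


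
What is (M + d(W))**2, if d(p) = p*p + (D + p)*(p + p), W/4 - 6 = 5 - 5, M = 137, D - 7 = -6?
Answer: 3659569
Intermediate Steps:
D = 1 (D = 7 - 6 = 1)
W = 24 (W = 24 + 4*(5 - 5) = 24 + 4*0 = 24 + 0 = 24)
d(p) = p**2 + 2*p*(1 + p) (d(p) = p*p + (1 + p)*(p + p) = p**2 + (1 + p)*(2*p) = p**2 + 2*p*(1 + p))
(M + d(W))**2 = (137 + 24*(2 + 3*24))**2 = (137 + 24*(2 + 72))**2 = (137 + 24*74)**2 = (137 + 1776)**2 = 1913**2 = 3659569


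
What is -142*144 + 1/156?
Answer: -3189887/156 ≈ -20448.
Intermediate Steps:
-142*144 + 1/156 = -20448 + 1/156 = -3189887/156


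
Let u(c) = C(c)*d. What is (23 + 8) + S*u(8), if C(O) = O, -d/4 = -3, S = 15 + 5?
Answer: 1951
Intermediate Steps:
S = 20
d = 12 (d = -4*(-3) = 12)
u(c) = 12*c (u(c) = c*12 = 12*c)
(23 + 8) + S*u(8) = (23 + 8) + 20*(12*8) = 31 + 20*96 = 31 + 1920 = 1951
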